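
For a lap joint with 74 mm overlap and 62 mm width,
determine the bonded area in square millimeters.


Area = 74 * 62 = 4588 mm^2

4588


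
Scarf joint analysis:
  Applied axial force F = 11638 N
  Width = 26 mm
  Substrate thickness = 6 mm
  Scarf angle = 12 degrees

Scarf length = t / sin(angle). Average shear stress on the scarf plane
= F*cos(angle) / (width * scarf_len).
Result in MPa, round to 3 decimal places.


Scarf length = 6 / sin(12 deg) = 28.8584 mm
cos(12 deg) = 0.978148
Shear = 11638 * 0.978148 / (26 * 28.8584)
= 15.172 MPa

15.172


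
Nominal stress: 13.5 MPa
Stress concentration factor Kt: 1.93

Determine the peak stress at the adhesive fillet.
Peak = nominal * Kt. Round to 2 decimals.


Peak stress = 13.5 * 1.93
= 26.06 MPa

26.06


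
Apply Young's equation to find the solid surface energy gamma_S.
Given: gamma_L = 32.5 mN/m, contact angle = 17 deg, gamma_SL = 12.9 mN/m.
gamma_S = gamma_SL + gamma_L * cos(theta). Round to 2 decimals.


theta_rad = 17 * pi/180 = 0.296706
gamma_S = 12.9 + 32.5 * cos(0.296706)
= 43.98 mN/m

43.98


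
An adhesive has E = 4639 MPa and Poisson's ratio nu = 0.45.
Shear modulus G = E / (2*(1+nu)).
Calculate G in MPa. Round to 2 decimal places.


G = 4639 / (2*(1+0.45))
= 4639 / 2.90
= 1599.66 MPa

1599.66


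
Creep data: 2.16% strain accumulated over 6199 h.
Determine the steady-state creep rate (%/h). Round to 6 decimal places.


Rate = 2.16 / 6199 = 0.000348 %/h

0.000348


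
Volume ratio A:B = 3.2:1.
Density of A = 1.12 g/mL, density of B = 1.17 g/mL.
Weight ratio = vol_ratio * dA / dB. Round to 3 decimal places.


Wt ratio = 3.2 * 1.12 / 1.17
= 3.063

3.063


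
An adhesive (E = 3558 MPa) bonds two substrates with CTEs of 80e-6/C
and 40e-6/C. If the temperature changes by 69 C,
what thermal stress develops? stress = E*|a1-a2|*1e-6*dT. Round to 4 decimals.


Stress = 3558 * |80 - 40| * 1e-6 * 69
= 9.8201 MPa

9.8201


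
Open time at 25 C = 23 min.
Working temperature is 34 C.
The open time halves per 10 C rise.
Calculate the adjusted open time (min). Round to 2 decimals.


factor = 2^((34 - 25) / 10) = 1.8661
ot = 23 / 1.8661 = 12.33 min

12.33


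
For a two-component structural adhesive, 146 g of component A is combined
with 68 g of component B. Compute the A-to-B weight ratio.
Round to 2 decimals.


Weight ratio A:B = 146 / 68
= 2.15

2.15


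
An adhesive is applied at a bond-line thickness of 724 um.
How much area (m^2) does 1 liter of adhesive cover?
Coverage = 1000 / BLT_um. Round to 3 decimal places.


Coverage = 1000 / 724 = 1.381 m^2

1.381


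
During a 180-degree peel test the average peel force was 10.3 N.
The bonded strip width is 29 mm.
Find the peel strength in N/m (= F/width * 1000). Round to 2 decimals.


Peel strength = F/width * 1000
= 10.3 / 29 * 1000
= 355.17 N/m

355.17


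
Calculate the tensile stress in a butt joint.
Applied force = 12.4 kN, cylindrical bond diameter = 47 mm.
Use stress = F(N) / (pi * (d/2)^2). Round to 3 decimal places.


A = pi * 23.5^2 = 1734.9445 mm^2
sigma = 12400.0 / 1734.9445 = 7.147 MPa

7.147


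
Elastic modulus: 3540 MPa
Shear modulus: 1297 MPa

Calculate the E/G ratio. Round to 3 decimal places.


E / G = 3540 / 1297 = 2.729

2.729


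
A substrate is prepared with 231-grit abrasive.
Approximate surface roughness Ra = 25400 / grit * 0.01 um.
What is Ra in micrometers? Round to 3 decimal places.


Ra = 25400 / 231 * 0.01 = 1.100 um

1.100


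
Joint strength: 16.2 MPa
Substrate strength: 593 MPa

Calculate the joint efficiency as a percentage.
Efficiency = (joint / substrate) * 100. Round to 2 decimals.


Efficiency = (16.2 / 593) * 100 = 2.73%

2.73


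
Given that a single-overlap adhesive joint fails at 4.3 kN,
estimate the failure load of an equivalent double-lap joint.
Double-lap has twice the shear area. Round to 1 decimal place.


Double-lap factor = 2
Expected load = 4.3 * 2 = 8.6 kN

8.6


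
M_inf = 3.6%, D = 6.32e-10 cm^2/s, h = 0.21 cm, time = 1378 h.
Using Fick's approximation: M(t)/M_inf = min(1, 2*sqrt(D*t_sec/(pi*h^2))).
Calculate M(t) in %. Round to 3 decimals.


t = 4960800 s
ratio = min(1, 2*sqrt(6.32e-10*4960800/(pi*0.0441)))
= 0.300864
M(t) = 3.6 * 0.300864 = 1.083%

1.083


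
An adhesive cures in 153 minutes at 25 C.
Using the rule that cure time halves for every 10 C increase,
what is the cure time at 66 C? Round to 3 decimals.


Factor = 2^((66 - 25) / 10) = 17.1484
Cure time = 153 / 17.1484
= 8.922 minutes

8.922


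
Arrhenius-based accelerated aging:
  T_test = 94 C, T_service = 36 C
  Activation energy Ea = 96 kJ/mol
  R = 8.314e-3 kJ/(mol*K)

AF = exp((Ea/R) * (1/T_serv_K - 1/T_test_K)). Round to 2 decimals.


T_test_K = 367.15, T_serv_K = 309.15
AF = exp((96/8.314e-3) * (1/309.15 - 1/367.15))
= 365.16

365.16


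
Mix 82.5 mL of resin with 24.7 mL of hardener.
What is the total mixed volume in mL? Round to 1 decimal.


Total = 82.5 + 24.7 = 107.2 mL

107.2


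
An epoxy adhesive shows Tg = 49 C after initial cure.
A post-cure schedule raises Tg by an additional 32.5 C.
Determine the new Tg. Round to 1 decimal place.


New Tg = 49 + 32.5
= 81.5 C

81.5


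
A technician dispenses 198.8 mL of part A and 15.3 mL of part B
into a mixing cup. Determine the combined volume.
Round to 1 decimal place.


Combined volume = 198.8 + 15.3
= 214.1 mL

214.1


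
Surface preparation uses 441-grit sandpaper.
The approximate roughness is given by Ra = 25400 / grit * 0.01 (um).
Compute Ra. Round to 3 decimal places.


Ra = 25400 / 441 * 0.01
= 254 / 441
= 0.576 um

0.576


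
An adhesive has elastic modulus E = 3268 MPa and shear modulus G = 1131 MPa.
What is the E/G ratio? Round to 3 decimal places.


E/G = 3268 / 1131 = 2.889

2.889


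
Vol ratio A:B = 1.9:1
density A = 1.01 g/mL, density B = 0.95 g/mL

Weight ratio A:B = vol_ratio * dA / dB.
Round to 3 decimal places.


Weight ratio = 1.9 * 1.01 / 0.95
= 2.020

2.020


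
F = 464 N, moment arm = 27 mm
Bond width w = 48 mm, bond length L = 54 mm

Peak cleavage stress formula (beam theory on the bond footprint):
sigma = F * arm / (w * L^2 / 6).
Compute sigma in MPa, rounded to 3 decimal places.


sigma = (464 * 27) / (48 * 2916 / 6)
= 12528 * 6 / 139968
= 75168 / 139968
= 0.537 MPa

0.537


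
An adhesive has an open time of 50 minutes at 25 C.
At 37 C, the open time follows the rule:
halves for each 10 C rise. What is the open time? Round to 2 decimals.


Factor = 2^((37-25)/10) = 2.2974
Open time = 50 / 2.2974 = 21.76 min

21.76


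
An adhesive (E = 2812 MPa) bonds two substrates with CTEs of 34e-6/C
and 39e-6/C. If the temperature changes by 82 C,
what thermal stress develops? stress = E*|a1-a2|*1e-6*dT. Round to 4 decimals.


Stress = 2812 * |34 - 39| * 1e-6 * 82
= 1.1529 MPa

1.1529


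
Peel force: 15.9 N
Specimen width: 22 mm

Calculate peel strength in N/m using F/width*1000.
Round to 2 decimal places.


Peel strength = 15.9 / 22 * 1000 = 722.73 N/m

722.73


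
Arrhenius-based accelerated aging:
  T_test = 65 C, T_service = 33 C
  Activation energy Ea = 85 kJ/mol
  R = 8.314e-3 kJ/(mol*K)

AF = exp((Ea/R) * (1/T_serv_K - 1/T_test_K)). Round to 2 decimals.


T_test_K = 338.15, T_serv_K = 306.15
AF = exp((85/8.314e-3) * (1/306.15 - 1/338.15))
= 23.58

23.58


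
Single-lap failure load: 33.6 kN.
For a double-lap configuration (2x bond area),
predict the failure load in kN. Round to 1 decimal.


Failure load = 33.6 * 2 = 67.2 kN

67.2


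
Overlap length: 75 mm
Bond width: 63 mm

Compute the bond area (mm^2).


Bond area = 75 * 63 = 4725 mm^2

4725


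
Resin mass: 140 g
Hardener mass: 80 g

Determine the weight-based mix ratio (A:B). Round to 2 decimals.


Ratio = 140 / 80 = 1.75

1.75


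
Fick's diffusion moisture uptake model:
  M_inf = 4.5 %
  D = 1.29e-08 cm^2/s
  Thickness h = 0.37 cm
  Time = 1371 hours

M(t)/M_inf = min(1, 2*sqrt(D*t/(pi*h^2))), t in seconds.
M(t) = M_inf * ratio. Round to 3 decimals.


t_sec = 1371 * 3600 = 4935600
ratio = 2*sqrt(1.29e-08*4935600/(pi*0.37^2))
= min(1, 0.769517)
= 0.769517
M(t) = 4.5 * 0.769517 = 3.463 %

3.463


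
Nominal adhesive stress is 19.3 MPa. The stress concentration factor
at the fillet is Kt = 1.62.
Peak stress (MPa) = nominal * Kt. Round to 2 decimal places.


Peak = 19.3 * 1.62 = 31.27 MPa

31.27


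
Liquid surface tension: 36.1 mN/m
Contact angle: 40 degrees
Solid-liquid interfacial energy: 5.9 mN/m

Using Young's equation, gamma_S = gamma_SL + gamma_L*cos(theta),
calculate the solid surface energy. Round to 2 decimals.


gamma_S = 5.9 + 36.1 * cos(40)
= 33.55 mN/m

33.55


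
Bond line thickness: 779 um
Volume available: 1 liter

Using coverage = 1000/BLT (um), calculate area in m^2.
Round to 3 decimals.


1 L = 1e6 mm^3, thickness = 779 um = 0.779 mm
Area = 1e6 / 0.779 mm^2 = (1e6 / 0.779) / 1e6 m^2 = 1000 / 779 m^2
= 1.284 m^2

1.284


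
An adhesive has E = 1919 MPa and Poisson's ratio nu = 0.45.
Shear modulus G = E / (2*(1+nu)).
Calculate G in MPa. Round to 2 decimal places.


G = 1919 / (2*(1+0.45))
= 1919 / 2.90
= 661.72 MPa

661.72


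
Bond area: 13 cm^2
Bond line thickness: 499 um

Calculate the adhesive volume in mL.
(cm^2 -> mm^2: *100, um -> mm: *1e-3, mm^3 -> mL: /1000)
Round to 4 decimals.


V = 13*100 * 499*1e-3 / 1000
= 0.6487 mL

0.6487


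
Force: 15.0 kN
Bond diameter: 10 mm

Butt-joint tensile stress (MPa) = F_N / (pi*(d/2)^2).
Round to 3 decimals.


F_N = 15.0 * 1000 = 15000.0 N
A = pi*(5.0)^2 = 78.5398 mm^2
stress = 15000.0 / 78.5398 = 190.986 MPa

190.986


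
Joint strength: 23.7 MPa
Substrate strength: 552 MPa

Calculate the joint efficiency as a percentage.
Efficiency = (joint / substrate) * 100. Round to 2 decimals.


Efficiency = (23.7 / 552) * 100 = 4.29%

4.29


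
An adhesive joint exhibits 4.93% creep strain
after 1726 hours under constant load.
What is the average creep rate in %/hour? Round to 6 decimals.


Creep rate = strain / time
= 4.93 / 1726
= 0.002856 %/h

0.002856


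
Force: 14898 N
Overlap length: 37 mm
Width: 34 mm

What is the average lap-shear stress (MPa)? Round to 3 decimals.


Average shear stress = F / (overlap * width)
= 14898 / (37 * 34)
= 11.843 MPa

11.843


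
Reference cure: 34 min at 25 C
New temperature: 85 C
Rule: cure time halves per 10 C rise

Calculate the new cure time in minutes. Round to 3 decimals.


factor = 2^((85-25)/10) = 64.0000
t_new = 34 / 64.0000 = 0.531 min

0.531


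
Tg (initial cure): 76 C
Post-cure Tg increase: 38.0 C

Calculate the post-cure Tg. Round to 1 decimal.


Post-cure Tg = 76 + 38.0 = 114.0 C

114.0


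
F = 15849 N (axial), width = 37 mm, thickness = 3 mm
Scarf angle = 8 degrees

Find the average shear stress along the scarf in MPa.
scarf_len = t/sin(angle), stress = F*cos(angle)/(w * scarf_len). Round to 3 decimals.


scarf_len = 3/sin(8 deg) = 21.5559
cos(8 deg) = 0.990268
stress = 15849*0.990268/(37*21.5559) = 19.678 MPa

19.678


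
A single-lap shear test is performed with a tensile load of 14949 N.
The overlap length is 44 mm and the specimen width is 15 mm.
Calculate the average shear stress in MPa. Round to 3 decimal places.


Shear stress = F / (overlap * width)
= 14949 / (44 * 15)
= 14949 / 660
= 22.650 MPa

22.650


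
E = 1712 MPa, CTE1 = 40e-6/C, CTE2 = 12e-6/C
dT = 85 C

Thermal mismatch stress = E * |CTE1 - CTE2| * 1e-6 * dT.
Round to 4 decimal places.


= 1712 * 28e-6 * 85
= 4.0746 MPa

4.0746


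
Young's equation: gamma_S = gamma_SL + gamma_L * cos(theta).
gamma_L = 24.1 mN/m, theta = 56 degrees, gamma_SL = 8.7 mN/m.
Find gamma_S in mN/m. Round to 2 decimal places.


cos(56 deg) = 0.559193
gamma_S = 8.7 + 24.1 * 0.559193
= 22.18 mN/m

22.18


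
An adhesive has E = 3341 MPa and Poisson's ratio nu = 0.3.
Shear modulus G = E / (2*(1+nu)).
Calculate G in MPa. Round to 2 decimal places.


G = 3341 / (2*(1+0.3))
= 3341 / 2.60
= 1285.00 MPa

1285.00


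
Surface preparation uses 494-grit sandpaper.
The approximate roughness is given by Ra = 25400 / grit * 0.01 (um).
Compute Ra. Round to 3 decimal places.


Ra = 25400 / 494 * 0.01
= 254 / 494
= 0.514 um

0.514


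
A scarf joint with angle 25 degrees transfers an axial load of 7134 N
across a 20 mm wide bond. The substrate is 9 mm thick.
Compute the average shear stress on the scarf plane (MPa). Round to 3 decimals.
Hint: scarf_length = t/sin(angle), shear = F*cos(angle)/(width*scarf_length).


scarf_length = 9 / sin(25 deg) = 21.2958 mm
cos(25 deg) = 0.906308
shear stress = 7134 * 0.906308 / (20 * 21.2958)
= 15.180 MPa

15.180


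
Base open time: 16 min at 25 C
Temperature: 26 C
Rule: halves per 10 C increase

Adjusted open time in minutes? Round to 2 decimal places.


Acceleration = 2^((26-25)/10) = 1.0718
Open time = 16 / 1.0718 = 14.93 min

14.93


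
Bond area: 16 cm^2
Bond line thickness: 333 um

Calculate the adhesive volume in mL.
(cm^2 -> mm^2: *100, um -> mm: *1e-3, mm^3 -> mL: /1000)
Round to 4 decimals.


V = 16*100 * 333*1e-3 / 1000
= 0.5328 mL

0.5328


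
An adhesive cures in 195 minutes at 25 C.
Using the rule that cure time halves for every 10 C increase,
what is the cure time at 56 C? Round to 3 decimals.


Factor = 2^((56 - 25) / 10) = 8.5742
Cure time = 195 / 8.5742
= 22.743 minutes

22.743


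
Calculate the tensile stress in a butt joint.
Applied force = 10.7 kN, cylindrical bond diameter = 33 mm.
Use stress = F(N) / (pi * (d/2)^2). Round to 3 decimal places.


A = pi * 16.5^2 = 855.2986 mm^2
sigma = 10700.0 / 855.2986 = 12.510 MPa

12.510


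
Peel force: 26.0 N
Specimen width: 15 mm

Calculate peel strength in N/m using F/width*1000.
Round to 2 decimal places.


Peel strength = 26.0 / 15 * 1000 = 1733.33 N/m

1733.33


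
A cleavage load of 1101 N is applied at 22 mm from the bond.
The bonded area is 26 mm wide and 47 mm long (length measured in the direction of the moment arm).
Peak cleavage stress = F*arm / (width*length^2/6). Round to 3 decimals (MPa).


Moment = 1101 * 22 = 24222 N*mm
Section modulus = 26 * 2209 / 6 = 57434 / 6 mm^3
Stress = 24222 / (57434 / 6) = 145332 / 57434
= 2.530 MPa

2.530


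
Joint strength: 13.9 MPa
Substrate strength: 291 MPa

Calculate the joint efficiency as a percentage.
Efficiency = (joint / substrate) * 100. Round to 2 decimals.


Efficiency = (13.9 / 291) * 100 = 4.78%

4.78


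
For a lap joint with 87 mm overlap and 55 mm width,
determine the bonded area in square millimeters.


Area = 87 * 55 = 4785 mm^2

4785


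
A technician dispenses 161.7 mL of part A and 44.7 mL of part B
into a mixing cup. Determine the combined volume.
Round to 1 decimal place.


Combined volume = 161.7 + 44.7
= 206.4 mL

206.4


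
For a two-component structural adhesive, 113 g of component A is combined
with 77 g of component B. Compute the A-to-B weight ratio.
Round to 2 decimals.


Weight ratio A:B = 113 / 77
= 1.47

1.47


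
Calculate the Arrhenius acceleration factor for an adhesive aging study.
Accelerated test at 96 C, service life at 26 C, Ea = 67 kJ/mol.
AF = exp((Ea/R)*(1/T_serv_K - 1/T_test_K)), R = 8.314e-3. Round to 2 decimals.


T_test = 369.15 K, T_serv = 299.15 K
Ea/R = 67 / 0.008314 = 8058.70
AF = exp(8058.70 * (1/299.15 - 1/369.15))
= 165.38

165.38


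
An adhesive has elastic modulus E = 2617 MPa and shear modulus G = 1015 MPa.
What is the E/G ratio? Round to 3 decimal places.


E/G = 2617 / 1015 = 2.578

2.578


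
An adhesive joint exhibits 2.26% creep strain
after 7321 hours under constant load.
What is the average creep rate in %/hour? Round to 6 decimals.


Creep rate = strain / time
= 2.26 / 7321
= 0.000309 %/h

0.000309


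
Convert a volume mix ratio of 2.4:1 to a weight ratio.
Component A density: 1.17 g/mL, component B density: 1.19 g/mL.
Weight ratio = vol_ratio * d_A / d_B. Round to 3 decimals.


= 2.4 * 1.17 / 1.19 = 2.360

2.360


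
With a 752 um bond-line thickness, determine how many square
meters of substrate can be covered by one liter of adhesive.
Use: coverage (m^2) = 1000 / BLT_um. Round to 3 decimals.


Coverage = 1000 / 752 = 1.330 m^2

1.330


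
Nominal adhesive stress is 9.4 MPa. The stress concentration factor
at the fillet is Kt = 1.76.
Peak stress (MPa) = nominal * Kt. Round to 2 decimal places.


Peak = 9.4 * 1.76 = 16.54 MPa

16.54


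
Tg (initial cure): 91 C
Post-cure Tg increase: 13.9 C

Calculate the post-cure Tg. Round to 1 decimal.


Post-cure Tg = 91 + 13.9 = 104.9 C

104.9


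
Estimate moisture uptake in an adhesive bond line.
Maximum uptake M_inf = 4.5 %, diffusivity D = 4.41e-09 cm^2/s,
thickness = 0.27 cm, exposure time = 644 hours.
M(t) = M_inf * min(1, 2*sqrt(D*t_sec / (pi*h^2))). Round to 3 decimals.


Convert time: 644 h = 2318400 s
ratio = min(1, 2*sqrt(4.41e-09*2318400/(pi*0.27^2)))
= 0.422576
M(t) = 4.5 * 0.422576 = 1.902%

1.902


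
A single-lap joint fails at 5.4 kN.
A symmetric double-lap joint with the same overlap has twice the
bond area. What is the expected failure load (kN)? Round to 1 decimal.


Double-lap load = 2 * 5.4 = 10.8 kN

10.8


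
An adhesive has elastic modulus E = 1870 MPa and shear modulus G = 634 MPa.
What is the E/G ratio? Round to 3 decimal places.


E/G = 1870 / 634 = 2.950

2.950


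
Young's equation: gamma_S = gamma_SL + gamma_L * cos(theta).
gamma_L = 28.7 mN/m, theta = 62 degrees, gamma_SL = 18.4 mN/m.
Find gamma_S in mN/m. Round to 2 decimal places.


cos(62 deg) = 0.469472
gamma_S = 18.4 + 28.7 * 0.469472
= 31.87 mN/m

31.87


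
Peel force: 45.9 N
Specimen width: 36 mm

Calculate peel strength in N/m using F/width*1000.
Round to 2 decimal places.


Peel strength = 45.9 / 36 * 1000 = 1275.00 N/m

1275.00


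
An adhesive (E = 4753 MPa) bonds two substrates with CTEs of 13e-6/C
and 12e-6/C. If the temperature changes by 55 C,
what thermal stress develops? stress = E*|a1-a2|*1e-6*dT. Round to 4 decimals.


Stress = 4753 * |13 - 12| * 1e-6 * 55
= 0.2614 MPa

0.2614


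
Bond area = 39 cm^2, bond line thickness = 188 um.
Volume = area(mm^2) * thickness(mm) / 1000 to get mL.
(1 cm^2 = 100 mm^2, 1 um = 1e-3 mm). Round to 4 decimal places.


area_mm2 = 39 * 100 = 3900
blt_mm = 188 * 1e-3 = 0.188
vol_mm3 = 3900 * 0.188 = 733.2
vol_mL = 733.2 / 1000 = 0.7332 mL

0.7332


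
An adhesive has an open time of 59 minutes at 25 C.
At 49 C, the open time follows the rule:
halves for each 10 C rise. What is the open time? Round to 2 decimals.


Factor = 2^((49-25)/10) = 5.2780
Open time = 59 / 5.2780 = 11.18 min

11.18


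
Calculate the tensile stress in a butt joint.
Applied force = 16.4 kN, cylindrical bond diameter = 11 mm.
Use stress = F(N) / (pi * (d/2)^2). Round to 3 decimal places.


A = pi * 5.5^2 = 95.0332 mm^2
sigma = 16400.0 / 95.0332 = 172.571 MPa

172.571


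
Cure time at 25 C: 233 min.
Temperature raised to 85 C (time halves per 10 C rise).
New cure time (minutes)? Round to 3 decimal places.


Acceleration factor = 2^(60/10) = 64.0000
New time = 233 / 64.0000 = 3.641 min

3.641


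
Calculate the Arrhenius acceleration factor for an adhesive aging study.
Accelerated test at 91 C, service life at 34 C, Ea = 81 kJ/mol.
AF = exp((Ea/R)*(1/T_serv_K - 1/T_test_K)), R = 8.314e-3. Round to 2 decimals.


T_test = 364.15 K, T_serv = 307.15 K
Ea/R = 81 / 0.008314 = 9742.60
AF = exp(9742.60 * (1/307.15 - 1/364.15))
= 143.31

143.31


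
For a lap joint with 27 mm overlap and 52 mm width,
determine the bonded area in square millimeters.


Area = 27 * 52 = 1404 mm^2

1404


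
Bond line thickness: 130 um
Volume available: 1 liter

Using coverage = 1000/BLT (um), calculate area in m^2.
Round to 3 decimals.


1 L = 1e6 mm^3, thickness = 130 um = 0.13 mm
Area = 1e6 / 0.13 mm^2 = (1e6 / 0.13) / 1e6 m^2 = 1000 / 130 m^2
= 7.692 m^2

7.692


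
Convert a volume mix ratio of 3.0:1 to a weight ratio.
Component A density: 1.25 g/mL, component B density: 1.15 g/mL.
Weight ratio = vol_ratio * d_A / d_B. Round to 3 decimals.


= 3.0 * 1.25 / 1.15 = 3.261

3.261


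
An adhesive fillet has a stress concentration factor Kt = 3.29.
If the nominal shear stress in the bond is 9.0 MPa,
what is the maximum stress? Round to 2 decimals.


Max stress = 9.0 * 3.29 = 29.61 MPa

29.61


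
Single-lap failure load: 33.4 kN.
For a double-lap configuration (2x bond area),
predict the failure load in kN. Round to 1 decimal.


Failure load = 33.4 * 2 = 66.8 kN

66.8


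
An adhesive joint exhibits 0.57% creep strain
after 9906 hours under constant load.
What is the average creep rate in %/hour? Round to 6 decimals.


Creep rate = strain / time
= 0.57 / 9906
= 0.000058 %/h

0.000058


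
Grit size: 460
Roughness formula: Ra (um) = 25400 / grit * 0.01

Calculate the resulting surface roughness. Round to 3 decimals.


Ra = 25400 / 460 * 0.01
= 0.552 um

0.552


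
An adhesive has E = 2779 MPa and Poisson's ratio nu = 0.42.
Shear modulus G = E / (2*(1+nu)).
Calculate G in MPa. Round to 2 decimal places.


G = 2779 / (2*(1+0.42))
= 2779 / 2.84
= 978.52 MPa

978.52


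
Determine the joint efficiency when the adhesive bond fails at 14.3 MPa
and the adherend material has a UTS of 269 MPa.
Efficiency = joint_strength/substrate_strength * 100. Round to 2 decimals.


Joint efficiency = 14.3 / 269 * 100
= 5.32%

5.32


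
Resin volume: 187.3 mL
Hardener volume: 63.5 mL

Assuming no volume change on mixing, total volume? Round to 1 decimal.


V_total = 187.3 + 63.5 = 250.8 mL

250.8


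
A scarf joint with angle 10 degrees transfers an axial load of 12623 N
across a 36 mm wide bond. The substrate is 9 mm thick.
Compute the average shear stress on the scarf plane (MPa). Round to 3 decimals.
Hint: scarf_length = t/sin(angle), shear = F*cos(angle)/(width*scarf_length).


scarf_length = 9 / sin(10 deg) = 51.8289 mm
cos(10 deg) = 0.984808
shear stress = 12623 * 0.984808 / (36 * 51.8289)
= 6.663 MPa

6.663


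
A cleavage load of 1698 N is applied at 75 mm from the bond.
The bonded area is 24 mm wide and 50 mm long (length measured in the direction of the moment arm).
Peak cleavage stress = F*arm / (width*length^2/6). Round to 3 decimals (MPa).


Moment = 1698 * 75 = 127350 N*mm
Section modulus = 24 * 2500 / 6 = 60000 / 6 mm^3
Stress = 127350 / (60000 / 6) = 764100 / 60000
= 12.735 MPa

12.735


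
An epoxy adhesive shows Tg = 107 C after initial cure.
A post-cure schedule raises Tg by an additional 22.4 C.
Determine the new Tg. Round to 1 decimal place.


New Tg = 107 + 22.4
= 129.4 C

129.4


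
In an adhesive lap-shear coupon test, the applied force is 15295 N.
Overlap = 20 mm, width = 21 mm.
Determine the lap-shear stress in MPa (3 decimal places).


stress = F / (overlap * width)
= 15295 / (20 * 21)
= 36.417 MPa

36.417


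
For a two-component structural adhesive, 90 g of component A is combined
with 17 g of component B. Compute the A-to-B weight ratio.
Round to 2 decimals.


Weight ratio A:B = 90 / 17
= 5.29

5.29


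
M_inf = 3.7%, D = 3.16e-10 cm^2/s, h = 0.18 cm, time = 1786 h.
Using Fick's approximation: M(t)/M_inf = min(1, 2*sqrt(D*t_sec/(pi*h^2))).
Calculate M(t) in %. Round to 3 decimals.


t = 6429600 s
ratio = min(1, 2*sqrt(3.16e-10*6429600/(pi*0.0324)))
= 0.282565
M(t) = 3.7 * 0.282565 = 1.045%

1.045


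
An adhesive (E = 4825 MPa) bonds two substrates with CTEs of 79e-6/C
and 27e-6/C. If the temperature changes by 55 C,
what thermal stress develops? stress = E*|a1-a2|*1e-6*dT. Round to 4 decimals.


Stress = 4825 * |79 - 27| * 1e-6 * 55
= 13.7995 MPa

13.7995


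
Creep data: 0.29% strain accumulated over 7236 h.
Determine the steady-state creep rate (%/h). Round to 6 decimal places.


Rate = 0.29 / 7236 = 0.000040 %/h

0.000040


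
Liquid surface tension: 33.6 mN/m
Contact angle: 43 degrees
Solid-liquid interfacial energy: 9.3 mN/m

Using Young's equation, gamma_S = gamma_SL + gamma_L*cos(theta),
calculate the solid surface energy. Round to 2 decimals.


gamma_S = 9.3 + 33.6 * cos(43)
= 33.87 mN/m

33.87


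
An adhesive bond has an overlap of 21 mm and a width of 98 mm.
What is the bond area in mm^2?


Bond area = overlap * width
= 21 * 98
= 2058 mm^2

2058


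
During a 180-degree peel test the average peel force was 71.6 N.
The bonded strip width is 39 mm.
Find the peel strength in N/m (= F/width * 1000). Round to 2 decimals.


Peel strength = F/width * 1000
= 71.6 / 39 * 1000
= 1835.90 N/m

1835.90


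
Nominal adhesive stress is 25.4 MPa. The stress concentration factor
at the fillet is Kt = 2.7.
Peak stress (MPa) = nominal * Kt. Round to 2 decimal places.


Peak = 25.4 * 2.7 = 68.58 MPa

68.58


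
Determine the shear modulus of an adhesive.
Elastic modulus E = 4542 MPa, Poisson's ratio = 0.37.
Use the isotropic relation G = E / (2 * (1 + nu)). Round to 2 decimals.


G = 4542 / (2*(1+0.37)) = 4542 / 2.74
= 1657.66 MPa

1657.66


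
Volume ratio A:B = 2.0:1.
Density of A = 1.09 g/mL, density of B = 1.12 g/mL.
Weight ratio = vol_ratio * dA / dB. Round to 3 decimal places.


Wt ratio = 2.0 * 1.09 / 1.12
= 1.946

1.946


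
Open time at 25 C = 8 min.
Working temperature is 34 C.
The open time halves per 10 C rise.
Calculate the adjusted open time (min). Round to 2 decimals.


factor = 2^((34 - 25) / 10) = 1.8661
ot = 8 / 1.8661 = 4.29 min

4.29


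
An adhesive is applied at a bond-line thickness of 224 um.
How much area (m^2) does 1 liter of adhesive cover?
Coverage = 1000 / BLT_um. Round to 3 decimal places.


Coverage = 1000 / 224 = 4.464 m^2

4.464


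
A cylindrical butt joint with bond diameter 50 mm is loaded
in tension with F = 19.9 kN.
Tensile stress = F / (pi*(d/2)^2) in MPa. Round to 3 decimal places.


Area = pi * (50/2)^2 = 1963.4954 mm^2
Stress = 19.9*1000 / 1963.4954
= 10.135 MPa

10.135


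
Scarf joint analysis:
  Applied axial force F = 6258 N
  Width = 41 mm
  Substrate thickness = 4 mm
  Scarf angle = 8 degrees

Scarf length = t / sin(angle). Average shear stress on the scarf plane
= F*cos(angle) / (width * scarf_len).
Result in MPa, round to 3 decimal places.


Scarf length = 4 / sin(8 deg) = 28.7412 mm
cos(8 deg) = 0.990268
Shear = 6258 * 0.990268 / (41 * 28.7412)
= 5.259 MPa

5.259


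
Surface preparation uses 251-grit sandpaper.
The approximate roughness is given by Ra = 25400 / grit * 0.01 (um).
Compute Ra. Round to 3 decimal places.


Ra = 25400 / 251 * 0.01
= 254 / 251
= 1.012 um

1.012


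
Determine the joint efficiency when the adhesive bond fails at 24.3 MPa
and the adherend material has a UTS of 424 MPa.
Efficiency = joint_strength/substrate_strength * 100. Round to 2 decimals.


Joint efficiency = 24.3 / 424 * 100
= 5.73%

5.73


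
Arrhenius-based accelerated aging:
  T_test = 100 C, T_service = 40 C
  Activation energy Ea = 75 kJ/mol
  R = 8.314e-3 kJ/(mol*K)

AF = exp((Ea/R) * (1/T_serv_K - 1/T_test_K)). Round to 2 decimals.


T_test_K = 373.15, T_serv_K = 313.15
AF = exp((75/8.314e-3) * (1/313.15 - 1/373.15))
= 102.72

102.72


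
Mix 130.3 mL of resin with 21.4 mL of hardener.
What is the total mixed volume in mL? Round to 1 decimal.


Total = 130.3 + 21.4 = 151.7 mL

151.7


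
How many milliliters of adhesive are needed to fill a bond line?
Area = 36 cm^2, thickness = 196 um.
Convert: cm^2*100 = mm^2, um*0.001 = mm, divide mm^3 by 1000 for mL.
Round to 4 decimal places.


= (36 * 100) * (196 * 0.001) / 1000
= 0.7056 mL

0.7056


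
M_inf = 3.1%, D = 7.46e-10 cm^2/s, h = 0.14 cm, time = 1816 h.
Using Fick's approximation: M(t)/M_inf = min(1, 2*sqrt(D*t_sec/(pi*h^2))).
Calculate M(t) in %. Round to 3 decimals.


t = 6537600 s
ratio = min(1, 2*sqrt(7.46e-10*6537600/(pi*0.0196)))
= 0.562867
M(t) = 3.1 * 0.562867 = 1.745%

1.745


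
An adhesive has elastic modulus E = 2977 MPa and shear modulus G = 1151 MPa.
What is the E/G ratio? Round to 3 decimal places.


E/G = 2977 / 1151 = 2.586

2.586


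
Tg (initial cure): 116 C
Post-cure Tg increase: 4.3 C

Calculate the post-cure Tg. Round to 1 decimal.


Post-cure Tg = 116 + 4.3 = 120.3 C

120.3


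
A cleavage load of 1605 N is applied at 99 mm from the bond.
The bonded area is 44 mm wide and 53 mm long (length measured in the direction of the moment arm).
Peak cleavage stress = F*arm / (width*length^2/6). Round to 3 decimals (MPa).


Moment = 1605 * 99 = 158895 N*mm
Section modulus = 44 * 2809 / 6 = 123596 / 6 mm^3
Stress = 158895 / (123596 / 6) = 953370 / 123596
= 7.714 MPa

7.714


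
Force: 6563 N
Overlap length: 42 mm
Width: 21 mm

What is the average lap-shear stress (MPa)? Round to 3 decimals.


Average shear stress = F / (overlap * width)
= 6563 / (42 * 21)
= 7.441 MPa

7.441


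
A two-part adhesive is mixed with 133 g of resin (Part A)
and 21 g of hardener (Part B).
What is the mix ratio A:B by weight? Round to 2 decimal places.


Mix ratio = mass_A / mass_B
= 133 / 21
= 6.33

6.33


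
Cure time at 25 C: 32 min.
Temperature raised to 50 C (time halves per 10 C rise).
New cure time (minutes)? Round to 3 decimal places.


Acceleration factor = 2^(25/10) = 5.6569
New time = 32 / 5.6569 = 5.657 min

5.657


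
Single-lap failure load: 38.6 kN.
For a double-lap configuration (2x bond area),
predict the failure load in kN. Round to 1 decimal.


Failure load = 38.6 * 2 = 77.2 kN

77.2


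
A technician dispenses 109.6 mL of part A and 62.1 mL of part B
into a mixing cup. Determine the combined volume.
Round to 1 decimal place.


Combined volume = 109.6 + 62.1
= 171.7 mL

171.7


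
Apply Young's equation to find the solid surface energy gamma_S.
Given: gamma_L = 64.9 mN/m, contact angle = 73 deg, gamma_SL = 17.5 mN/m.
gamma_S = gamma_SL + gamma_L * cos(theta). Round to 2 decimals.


theta_rad = 73 * pi/180 = 1.274090
gamma_S = 17.5 + 64.9 * cos(1.274090)
= 36.47 mN/m

36.47


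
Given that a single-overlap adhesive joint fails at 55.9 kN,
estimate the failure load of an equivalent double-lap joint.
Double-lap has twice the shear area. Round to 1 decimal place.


Double-lap factor = 2
Expected load = 55.9 * 2 = 111.8 kN

111.8


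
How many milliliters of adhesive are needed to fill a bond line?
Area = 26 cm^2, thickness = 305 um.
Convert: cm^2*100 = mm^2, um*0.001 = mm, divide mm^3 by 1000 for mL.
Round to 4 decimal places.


= (26 * 100) * (305 * 0.001) / 1000
= 0.7930 mL

0.7930


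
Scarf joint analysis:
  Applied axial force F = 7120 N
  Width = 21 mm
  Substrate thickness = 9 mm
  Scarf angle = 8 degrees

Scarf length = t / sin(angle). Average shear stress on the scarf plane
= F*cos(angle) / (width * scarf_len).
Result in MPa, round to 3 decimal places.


Scarf length = 9 / sin(8 deg) = 64.6677 mm
cos(8 deg) = 0.990268
Shear = 7120 * 0.990268 / (21 * 64.6677)
= 5.192 MPa

5.192


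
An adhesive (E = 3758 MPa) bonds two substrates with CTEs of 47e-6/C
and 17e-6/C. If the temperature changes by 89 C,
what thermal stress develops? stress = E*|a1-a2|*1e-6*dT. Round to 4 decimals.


Stress = 3758 * |47 - 17| * 1e-6 * 89
= 10.0339 MPa

10.0339


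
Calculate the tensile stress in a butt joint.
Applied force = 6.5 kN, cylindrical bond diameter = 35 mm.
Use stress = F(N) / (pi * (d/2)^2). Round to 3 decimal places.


A = pi * 17.5^2 = 962.1128 mm^2
sigma = 6500.0 / 962.1128 = 6.756 MPa

6.756


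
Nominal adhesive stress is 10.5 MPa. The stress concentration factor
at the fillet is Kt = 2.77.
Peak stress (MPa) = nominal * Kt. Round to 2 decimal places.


Peak = 10.5 * 2.77 = 29.09 MPa

29.09


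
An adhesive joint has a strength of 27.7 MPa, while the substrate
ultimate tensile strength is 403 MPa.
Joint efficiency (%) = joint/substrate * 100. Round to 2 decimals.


Efficiency = 27.7 / 403 * 100
= 6.87%

6.87


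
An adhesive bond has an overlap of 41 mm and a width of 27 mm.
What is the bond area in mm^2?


Bond area = overlap * width
= 41 * 27
= 1107 mm^2

1107


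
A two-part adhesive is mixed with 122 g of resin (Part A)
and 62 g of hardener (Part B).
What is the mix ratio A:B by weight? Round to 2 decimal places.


Mix ratio = mass_A / mass_B
= 122 / 62
= 1.97

1.97


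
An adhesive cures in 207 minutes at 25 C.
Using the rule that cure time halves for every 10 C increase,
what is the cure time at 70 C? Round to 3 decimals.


Factor = 2^((70 - 25) / 10) = 22.6274
Cure time = 207 / 22.6274
= 9.148 minutes

9.148


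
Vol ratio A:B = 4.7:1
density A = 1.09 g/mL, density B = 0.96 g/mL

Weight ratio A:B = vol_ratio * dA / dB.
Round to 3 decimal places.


Weight ratio = 4.7 * 1.09 / 0.96
= 5.336

5.336


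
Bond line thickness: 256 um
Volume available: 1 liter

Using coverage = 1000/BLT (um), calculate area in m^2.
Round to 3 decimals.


1 L = 1e6 mm^3, thickness = 256 um = 0.256 mm
Area = 1e6 / 0.256 mm^2 = (1e6 / 0.256) / 1e6 m^2 = 1000 / 256 m^2
= 3.906 m^2

3.906


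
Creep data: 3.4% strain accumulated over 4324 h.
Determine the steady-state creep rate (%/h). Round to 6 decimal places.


Rate = 3.4 / 4324 = 0.000786 %/h

0.000786


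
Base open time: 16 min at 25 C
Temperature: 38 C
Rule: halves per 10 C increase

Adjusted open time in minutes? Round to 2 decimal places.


Acceleration = 2^((38-25)/10) = 2.4623
Open time = 16 / 2.4623 = 6.50 min

6.50


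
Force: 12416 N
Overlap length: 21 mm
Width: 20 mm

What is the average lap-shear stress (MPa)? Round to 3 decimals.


Average shear stress = F / (overlap * width)
= 12416 / (21 * 20)
= 29.562 MPa

29.562


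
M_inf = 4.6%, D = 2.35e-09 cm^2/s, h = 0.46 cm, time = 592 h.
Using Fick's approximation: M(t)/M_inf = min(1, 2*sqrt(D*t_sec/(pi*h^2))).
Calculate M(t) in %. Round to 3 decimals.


t = 2131200 s
ratio = min(1, 2*sqrt(2.35e-09*2131200/(pi*0.2116)))
= 0.173597
M(t) = 4.6 * 0.173597 = 0.799%

0.799


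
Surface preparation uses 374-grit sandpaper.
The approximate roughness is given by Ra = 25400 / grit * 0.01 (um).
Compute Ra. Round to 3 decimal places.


Ra = 25400 / 374 * 0.01
= 254 / 374
= 0.679 um

0.679


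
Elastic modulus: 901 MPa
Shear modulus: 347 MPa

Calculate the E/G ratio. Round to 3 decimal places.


E / G = 901 / 347 = 2.597

2.597


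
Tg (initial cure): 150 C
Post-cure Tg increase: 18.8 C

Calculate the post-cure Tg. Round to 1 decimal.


Post-cure Tg = 150 + 18.8 = 168.8 C

168.8


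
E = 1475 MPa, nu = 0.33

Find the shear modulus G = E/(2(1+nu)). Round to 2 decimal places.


G = 1475 / (2 * 1.33)
= 554.51 MPa

554.51


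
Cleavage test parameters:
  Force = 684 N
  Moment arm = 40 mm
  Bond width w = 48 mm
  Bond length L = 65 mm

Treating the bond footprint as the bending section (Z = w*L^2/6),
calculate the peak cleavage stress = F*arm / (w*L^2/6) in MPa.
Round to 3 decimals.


M = 684 * 40 = 27360 N*mm
Z = 48 * 65^2 / 6 = 202800 / 6 mm^3
sigma = M / Z = 6 * 27360 / 202800 = 164160 / 202800
= 0.809 MPa

0.809


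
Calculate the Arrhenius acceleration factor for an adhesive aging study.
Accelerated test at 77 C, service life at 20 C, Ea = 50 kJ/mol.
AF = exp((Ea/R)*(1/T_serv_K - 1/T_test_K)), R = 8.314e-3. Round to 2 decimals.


T_test = 350.15 K, T_serv = 293.15 K
Ea/R = 50 / 0.008314 = 6013.95
AF = exp(6013.95 * (1/293.15 - 1/350.15))
= 28.21

28.21


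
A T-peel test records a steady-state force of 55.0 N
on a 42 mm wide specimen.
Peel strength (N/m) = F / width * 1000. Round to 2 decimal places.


Peel strength = 55.0 / 42 * 1000
= 1309.52 N/m

1309.52


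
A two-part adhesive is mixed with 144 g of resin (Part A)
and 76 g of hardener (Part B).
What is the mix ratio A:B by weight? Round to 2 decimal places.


Mix ratio = mass_A / mass_B
= 144 / 76
= 1.89

1.89


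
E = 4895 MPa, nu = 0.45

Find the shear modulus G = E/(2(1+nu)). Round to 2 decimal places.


G = 4895 / (2 * 1.45)
= 1687.93 MPa

1687.93


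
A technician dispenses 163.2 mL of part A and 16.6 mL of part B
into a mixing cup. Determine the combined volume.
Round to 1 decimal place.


Combined volume = 163.2 + 16.6
= 179.8 mL

179.8


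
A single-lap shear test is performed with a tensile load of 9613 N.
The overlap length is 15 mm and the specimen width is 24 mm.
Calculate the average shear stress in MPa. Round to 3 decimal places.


Shear stress = F / (overlap * width)
= 9613 / (15 * 24)
= 9613 / 360
= 26.703 MPa

26.703


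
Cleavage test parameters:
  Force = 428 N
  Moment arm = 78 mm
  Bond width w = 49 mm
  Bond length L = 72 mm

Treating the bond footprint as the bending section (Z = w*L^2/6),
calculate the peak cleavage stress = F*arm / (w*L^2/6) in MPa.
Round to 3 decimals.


M = 428 * 78 = 33384 N*mm
Z = 49 * 72^2 / 6 = 254016 / 6 mm^3
sigma = M / Z = 6 * 33384 / 254016 = 200304 / 254016
= 0.789 MPa

0.789


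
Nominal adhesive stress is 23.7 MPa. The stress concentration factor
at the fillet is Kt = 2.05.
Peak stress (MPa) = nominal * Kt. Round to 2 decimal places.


Peak = 23.7 * 2.05 = 48.59 MPa

48.59


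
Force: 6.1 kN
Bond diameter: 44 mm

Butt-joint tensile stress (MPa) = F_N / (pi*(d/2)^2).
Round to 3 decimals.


F_N = 6.1 * 1000 = 6100.0 N
A = pi*(22.0)^2 = 1520.5308 mm^2
stress = 6100.0 / 1520.5308 = 4.012 MPa

4.012


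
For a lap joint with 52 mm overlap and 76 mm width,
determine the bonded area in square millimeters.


Area = 52 * 76 = 3952 mm^2

3952


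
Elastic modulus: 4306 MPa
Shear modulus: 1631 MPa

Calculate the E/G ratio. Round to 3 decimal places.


E / G = 4306 / 1631 = 2.640

2.640


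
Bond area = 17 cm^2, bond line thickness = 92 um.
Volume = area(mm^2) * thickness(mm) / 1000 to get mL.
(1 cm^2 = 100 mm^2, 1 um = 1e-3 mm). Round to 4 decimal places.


area_mm2 = 17 * 100 = 1700
blt_mm = 92 * 1e-3 = 0.092
vol_mm3 = 1700 * 0.092 = 156.4
vol_mL = 156.4 / 1000 = 0.1564 mL

0.1564


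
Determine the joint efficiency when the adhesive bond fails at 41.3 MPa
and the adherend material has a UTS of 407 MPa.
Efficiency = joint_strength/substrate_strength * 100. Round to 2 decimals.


Joint efficiency = 41.3 / 407 * 100
= 10.15%

10.15


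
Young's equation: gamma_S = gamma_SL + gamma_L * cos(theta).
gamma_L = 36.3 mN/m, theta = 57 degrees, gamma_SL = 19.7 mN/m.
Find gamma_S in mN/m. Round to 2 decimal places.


cos(57 deg) = 0.544639
gamma_S = 19.7 + 36.3 * 0.544639
= 39.47 mN/m

39.47


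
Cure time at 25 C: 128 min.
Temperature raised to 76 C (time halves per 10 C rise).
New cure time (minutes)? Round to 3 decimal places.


Acceleration factor = 2^(51/10) = 34.2968
New time = 128 / 34.2968 = 3.732 min

3.732


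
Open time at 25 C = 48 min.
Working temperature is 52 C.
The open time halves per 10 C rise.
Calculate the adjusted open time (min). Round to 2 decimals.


factor = 2^((52 - 25) / 10) = 6.4980
ot = 48 / 6.4980 = 7.39 min

7.39


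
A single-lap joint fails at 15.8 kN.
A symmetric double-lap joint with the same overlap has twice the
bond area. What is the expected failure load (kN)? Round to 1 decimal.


Double-lap load = 2 * 15.8 = 31.6 kN

31.6


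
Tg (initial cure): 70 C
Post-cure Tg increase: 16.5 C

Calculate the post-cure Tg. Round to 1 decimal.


Post-cure Tg = 70 + 16.5 = 86.5 C

86.5


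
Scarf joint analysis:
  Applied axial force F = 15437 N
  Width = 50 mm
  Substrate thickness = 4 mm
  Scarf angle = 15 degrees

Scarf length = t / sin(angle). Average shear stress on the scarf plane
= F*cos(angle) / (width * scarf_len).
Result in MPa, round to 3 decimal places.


Scarf length = 4 / sin(15 deg) = 15.4548 mm
cos(15 deg) = 0.965926
Shear = 15437 * 0.965926 / (50 * 15.4548)
= 19.296 MPa

19.296


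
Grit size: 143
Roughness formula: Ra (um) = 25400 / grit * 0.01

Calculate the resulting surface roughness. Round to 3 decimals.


Ra = 25400 / 143 * 0.01
= 1.776 um

1.776
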